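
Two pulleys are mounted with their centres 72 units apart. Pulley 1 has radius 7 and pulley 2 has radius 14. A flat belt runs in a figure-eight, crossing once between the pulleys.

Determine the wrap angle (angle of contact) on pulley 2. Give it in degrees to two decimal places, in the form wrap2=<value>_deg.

crossed belt: β = asin((r1+r2)/C) = asin(21/72) = 16.9578°
wrap1 = wrap2 = π + 2β = 213.9155°

wrap2=213.92_deg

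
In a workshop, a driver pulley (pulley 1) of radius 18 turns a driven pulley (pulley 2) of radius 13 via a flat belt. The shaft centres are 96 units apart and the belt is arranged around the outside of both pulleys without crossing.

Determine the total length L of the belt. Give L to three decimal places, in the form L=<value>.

L=289.650

open belt: β = asin((r2−r1)/C) = asin(-5/96) = -2.9855°
wrap1 = π − 2β = 185.9710°
wrap2 = π + 2β = 174.0290°
tangent length = C·cosβ = 95.8697
L = r1·wrap1 + r2·wrap2 + 2·C·cosβ = 18·3.2458 + 13·3.0374 + 2·95.8697 = 289.6498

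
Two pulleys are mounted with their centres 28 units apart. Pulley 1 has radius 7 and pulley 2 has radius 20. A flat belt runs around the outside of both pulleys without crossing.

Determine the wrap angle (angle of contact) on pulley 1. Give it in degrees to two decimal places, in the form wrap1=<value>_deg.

wrap1=124.67_deg

open belt: β = asin((r2−r1)/C) = asin(13/28) = 27.6640°
wrap1 = π − 2β = 124.6720°
wrap2 = π + 2β = 235.3280°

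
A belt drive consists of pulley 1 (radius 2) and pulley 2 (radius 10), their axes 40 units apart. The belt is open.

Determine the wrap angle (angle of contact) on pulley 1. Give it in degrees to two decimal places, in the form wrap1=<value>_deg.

open belt: β = asin((r2−r1)/C) = asin(8/40) = 11.5370°
wrap1 = π − 2β = 156.9261°
wrap2 = π + 2β = 203.0739°

wrap1=156.93_deg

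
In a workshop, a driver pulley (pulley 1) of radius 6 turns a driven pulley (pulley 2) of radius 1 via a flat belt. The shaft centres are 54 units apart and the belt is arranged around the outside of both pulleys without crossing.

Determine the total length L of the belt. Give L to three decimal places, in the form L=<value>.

open belt: β = asin((r2−r1)/C) = asin(-5/54) = -5.3128°
wrap1 = π − 2β = 190.6255°
wrap2 = π + 2β = 169.3745°
tangent length = C·cosβ = 53.7680
L = r1·wrap1 + r2·wrap2 + 2·C·cosβ = 6·3.3270 + 1·2.9561 + 2·53.7680 = 130.4544

L=130.454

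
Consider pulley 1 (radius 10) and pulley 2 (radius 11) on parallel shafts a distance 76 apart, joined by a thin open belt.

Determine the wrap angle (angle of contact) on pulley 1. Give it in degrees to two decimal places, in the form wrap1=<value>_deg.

open belt: β = asin((r2−r1)/C) = asin(1/76) = 0.7539°
wrap1 = π − 2β = 178.4922°
wrap2 = π + 2β = 181.5078°

wrap1=178.49_deg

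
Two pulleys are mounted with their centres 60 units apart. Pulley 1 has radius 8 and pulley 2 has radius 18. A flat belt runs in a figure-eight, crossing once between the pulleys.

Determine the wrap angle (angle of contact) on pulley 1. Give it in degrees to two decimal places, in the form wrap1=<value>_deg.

wrap1=231.36_deg

crossed belt: β = asin((r1+r2)/C) = asin(26/60) = 25.6793°
wrap1 = wrap2 = π + 2β = 231.3586°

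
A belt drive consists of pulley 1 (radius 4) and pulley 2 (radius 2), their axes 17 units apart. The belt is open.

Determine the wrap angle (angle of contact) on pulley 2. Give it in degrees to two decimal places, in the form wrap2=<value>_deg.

wrap2=166.49_deg

open belt: β = asin((r2−r1)/C) = asin(-2/17) = -6.7563°
wrap1 = π − 2β = 193.5127°
wrap2 = π + 2β = 166.4873°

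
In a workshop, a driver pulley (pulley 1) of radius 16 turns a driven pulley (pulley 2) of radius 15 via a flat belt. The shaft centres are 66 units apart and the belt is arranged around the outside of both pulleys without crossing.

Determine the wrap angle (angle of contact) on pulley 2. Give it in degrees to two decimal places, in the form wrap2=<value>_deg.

open belt: β = asin((r2−r1)/C) = asin(-1/66) = -0.8682°
wrap1 = π − 2β = 181.7363°
wrap2 = π + 2β = 178.2637°

wrap2=178.26_deg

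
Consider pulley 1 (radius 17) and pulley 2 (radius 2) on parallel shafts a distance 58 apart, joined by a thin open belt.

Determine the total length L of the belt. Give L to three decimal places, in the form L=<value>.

open belt: β = asin((r2−r1)/C) = asin(-15/58) = -14.9882°
wrap1 = π − 2β = 209.9765°
wrap2 = π + 2β = 150.0235°
tangent length = C·cosβ = 56.0268
L = r1·wrap1 + r2·wrap2 + 2·C·cosβ = 17·3.6648 + 2·2.6184 + 2·56.0268 = 179.5916

L=179.592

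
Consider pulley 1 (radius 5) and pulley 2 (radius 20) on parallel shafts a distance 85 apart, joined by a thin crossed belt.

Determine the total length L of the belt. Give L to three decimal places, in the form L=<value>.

crossed belt: β = asin((r1+r2)/C) = asin(25/85) = 17.1046°
wrap1 = wrap2 = π + 2β = 214.2093°
tangent length = C·cosβ = 81.2404
L = (r1+r2)·wrap + 2·C·cosβ = 25·3.7387 + 2·81.2404 = 255.9472

L=255.947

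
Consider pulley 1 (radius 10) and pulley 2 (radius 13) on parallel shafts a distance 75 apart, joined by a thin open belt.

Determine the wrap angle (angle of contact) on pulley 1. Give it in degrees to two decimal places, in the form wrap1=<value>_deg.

wrap1=175.42_deg

open belt: β = asin((r2−r1)/C) = asin(3/75) = 2.2924°
wrap1 = π − 2β = 175.4151°
wrap2 = π + 2β = 184.5849°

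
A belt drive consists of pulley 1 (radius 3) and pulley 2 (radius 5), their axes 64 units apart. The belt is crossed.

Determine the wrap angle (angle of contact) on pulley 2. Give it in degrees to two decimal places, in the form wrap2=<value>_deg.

wrap2=194.36_deg

crossed belt: β = asin((r1+r2)/C) = asin(8/64) = 7.1808°
wrap1 = wrap2 = π + 2β = 194.3615°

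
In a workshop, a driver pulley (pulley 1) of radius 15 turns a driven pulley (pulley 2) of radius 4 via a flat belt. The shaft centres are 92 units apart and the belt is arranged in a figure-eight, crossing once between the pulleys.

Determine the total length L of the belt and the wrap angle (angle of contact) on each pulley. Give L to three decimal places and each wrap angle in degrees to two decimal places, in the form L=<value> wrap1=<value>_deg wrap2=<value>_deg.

crossed belt: β = asin((r1+r2)/C) = asin(19/92) = 11.9186°
wrap1 = wrap2 = π + 2β = 203.8372°
tangent length = C·cosβ = 90.0167
L = (r1+r2)·wrap + 2·C·cosβ = 19·3.5576 + 2·90.0167 = 247.6283

L=247.628 wrap1=203.84_deg wrap2=203.84_deg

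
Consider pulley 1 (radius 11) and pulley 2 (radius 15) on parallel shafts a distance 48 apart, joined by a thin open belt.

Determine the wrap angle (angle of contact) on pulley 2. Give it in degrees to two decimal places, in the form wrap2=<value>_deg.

wrap2=189.56_deg

open belt: β = asin((r2−r1)/C) = asin(4/48) = 4.7802°
wrap1 = π − 2β = 170.4396°
wrap2 = π + 2β = 189.5604°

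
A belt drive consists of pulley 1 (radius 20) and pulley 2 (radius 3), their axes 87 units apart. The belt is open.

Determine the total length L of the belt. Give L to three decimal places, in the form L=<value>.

L=249.589

open belt: β = asin((r2−r1)/C) = asin(-17/87) = -11.2682°
wrap1 = π − 2β = 202.5365°
wrap2 = π + 2β = 157.4635°
tangent length = C·cosβ = 85.3229
L = r1·wrap1 + r2·wrap2 + 2·C·cosβ = 20·3.5349 + 3·2.7483 + 2·85.3229 = 249.5892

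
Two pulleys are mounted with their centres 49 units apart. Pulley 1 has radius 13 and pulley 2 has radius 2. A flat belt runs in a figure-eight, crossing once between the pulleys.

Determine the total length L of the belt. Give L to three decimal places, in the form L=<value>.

crossed belt: β = asin((r1+r2)/C) = asin(15/49) = 17.8257°
wrap1 = wrap2 = π + 2β = 215.6514°
tangent length = C·cosβ = 46.6476
L = (r1+r2)·wrap + 2·C·cosβ = 15·3.7638 + 2·46.6476 = 149.7526

L=149.753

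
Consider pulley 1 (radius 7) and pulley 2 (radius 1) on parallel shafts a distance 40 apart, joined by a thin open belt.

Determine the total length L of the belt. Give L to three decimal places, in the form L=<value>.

L=106.034

open belt: β = asin((r2−r1)/C) = asin(-6/40) = -8.6269°
wrap1 = π − 2β = 197.2539°
wrap2 = π + 2β = 162.7461°
tangent length = C·cosβ = 39.5474
L = r1·wrap1 + r2·wrap2 + 2·C·cosβ = 7·3.4427 + 1·2.8405 + 2·39.5474 = 106.0344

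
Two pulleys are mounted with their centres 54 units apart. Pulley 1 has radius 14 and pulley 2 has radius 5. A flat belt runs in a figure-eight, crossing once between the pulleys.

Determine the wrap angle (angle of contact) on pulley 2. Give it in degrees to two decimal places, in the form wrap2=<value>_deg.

wrap2=221.20_deg

crossed belt: β = asin((r1+r2)/C) = asin(19/54) = 20.6006°
wrap1 = wrap2 = π + 2β = 221.2012°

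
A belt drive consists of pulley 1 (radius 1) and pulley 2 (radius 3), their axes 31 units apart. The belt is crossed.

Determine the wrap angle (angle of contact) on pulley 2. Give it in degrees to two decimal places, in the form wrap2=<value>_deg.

crossed belt: β = asin((r1+r2)/C) = asin(4/31) = 7.4137°
wrap1 = wrap2 = π + 2β = 194.8273°

wrap2=194.83_deg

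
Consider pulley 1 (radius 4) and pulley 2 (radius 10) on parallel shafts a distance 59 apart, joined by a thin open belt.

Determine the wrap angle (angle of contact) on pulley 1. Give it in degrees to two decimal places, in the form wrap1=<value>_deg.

open belt: β = asin((r2−r1)/C) = asin(6/59) = 5.8368°
wrap1 = π − 2β = 168.3264°
wrap2 = π + 2β = 191.6736°

wrap1=168.33_deg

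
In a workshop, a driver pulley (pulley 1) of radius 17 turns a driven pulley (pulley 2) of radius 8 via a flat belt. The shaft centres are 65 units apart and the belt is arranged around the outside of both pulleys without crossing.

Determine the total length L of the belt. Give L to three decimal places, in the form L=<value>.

L=209.788

open belt: β = asin((r2−r1)/C) = asin(-9/65) = -7.9588°
wrap1 = π − 2β = 195.9177°
wrap2 = π + 2β = 164.0823°
tangent length = C·cosβ = 64.3739
L = r1·wrap1 + r2·wrap2 + 2·C·cosβ = 17·3.4194 + 8·2.8638 + 2·64.3739 = 209.7880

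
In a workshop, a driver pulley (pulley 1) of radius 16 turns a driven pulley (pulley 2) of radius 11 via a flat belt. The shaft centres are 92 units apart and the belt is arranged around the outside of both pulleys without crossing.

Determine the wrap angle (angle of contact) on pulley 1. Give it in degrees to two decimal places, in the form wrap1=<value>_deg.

wrap1=186.23_deg

open belt: β = asin((r2−r1)/C) = asin(-5/92) = -3.1154°
wrap1 = π − 2β = 186.2309°
wrap2 = π + 2β = 173.7691°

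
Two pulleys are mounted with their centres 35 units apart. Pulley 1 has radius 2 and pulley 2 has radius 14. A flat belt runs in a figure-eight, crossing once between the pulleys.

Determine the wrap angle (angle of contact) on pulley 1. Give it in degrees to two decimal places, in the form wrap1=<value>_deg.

wrap1=234.41_deg

crossed belt: β = asin((r1+r2)/C) = asin(16/35) = 27.2029°
wrap1 = wrap2 = π + 2β = 234.4058°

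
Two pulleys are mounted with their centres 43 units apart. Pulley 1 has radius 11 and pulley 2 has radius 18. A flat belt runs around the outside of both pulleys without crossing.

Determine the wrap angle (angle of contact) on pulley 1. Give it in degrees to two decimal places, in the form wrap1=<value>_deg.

wrap1=161.26_deg

open belt: β = asin((r2−r1)/C) = asin(7/43) = 9.3689°
wrap1 = π − 2β = 161.2622°
wrap2 = π + 2β = 198.7378°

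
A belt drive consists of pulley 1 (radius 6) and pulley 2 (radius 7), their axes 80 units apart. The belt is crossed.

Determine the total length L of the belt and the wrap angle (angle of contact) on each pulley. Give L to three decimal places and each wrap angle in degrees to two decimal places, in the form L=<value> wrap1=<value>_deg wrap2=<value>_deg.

crossed belt: β = asin((r1+r2)/C) = asin(13/80) = 9.3520°
wrap1 = wrap2 = π + 2β = 198.7041°
tangent length = C·cosβ = 78.9367
L = (r1+r2)·wrap + 2·C·cosβ = 13·3.4680 + 2·78.9367 = 202.9579

L=202.958 wrap1=198.70_deg wrap2=198.70_deg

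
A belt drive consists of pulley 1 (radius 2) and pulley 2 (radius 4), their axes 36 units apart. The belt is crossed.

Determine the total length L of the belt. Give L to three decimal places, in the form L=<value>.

crossed belt: β = asin((r1+r2)/C) = asin(6/36) = 9.5941°
wrap1 = wrap2 = π + 2β = 199.1881°
tangent length = C·cosβ = 35.4965
L = (r1+r2)·wrap + 2·C·cosβ = 6·3.4765 + 2·35.4965 = 91.8519

L=91.852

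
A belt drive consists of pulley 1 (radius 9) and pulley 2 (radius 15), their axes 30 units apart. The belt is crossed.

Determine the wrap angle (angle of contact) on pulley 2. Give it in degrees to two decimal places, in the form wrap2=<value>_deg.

wrap2=286.26_deg

crossed belt: β = asin((r1+r2)/C) = asin(24/30) = 53.1301°
wrap1 = wrap2 = π + 2β = 286.2602°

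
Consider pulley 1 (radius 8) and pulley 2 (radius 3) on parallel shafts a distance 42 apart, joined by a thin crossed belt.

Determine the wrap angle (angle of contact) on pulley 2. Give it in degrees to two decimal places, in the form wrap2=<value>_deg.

wrap2=210.37_deg

crossed belt: β = asin((r1+r2)/C) = asin(11/42) = 15.1831°
wrap1 = wrap2 = π + 2β = 210.3662°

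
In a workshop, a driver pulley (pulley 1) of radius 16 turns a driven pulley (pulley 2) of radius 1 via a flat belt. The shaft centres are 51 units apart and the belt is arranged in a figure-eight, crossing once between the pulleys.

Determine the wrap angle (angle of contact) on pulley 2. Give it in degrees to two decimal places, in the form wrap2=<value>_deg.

wrap2=218.94_deg

crossed belt: β = asin((r1+r2)/C) = asin(17/51) = 19.4712°
wrap1 = wrap2 = π + 2β = 218.9424°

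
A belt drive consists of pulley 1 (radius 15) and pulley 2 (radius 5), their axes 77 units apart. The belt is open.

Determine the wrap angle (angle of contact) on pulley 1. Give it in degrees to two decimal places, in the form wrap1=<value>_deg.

open belt: β = asin((r2−r1)/C) = asin(-10/77) = -7.4621°
wrap1 = π − 2β = 194.9242°
wrap2 = π + 2β = 165.0758°

wrap1=194.92_deg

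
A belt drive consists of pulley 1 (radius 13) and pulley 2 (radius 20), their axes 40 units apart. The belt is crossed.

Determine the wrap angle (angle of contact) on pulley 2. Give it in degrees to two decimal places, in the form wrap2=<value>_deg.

crossed belt: β = asin((r1+r2)/C) = asin(33/40) = 55.5885°
wrap1 = wrap2 = π + 2β = 291.1770°

wrap2=291.18_deg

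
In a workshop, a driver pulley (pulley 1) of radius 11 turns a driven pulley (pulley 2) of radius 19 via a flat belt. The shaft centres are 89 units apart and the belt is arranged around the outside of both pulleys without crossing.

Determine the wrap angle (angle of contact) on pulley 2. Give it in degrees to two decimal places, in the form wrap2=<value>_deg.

wrap2=190.31_deg

open belt: β = asin((r2−r1)/C) = asin(8/89) = 5.1571°
wrap1 = π − 2β = 169.6857°
wrap2 = π + 2β = 190.3143°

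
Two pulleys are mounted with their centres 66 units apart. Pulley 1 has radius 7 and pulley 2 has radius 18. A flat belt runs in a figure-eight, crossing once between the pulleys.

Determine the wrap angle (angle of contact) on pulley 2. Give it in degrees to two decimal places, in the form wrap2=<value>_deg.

crossed belt: β = asin((r1+r2)/C) = asin(25/66) = 22.2586°
wrap1 = wrap2 = π + 2β = 224.5172°

wrap2=224.52_deg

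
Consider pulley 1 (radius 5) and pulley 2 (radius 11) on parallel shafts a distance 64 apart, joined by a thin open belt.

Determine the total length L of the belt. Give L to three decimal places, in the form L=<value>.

open belt: β = asin((r2−r1)/C) = asin(6/64) = 5.3794°
wrap1 = π − 2β = 169.2412°
wrap2 = π + 2β = 190.7588°
tangent length = C·cosβ = 63.7181
L = r1·wrap1 + r2·wrap2 + 2·C·cosβ = 5·2.9538 + 11·3.3294 + 2·63.7181 = 178.8284

L=178.828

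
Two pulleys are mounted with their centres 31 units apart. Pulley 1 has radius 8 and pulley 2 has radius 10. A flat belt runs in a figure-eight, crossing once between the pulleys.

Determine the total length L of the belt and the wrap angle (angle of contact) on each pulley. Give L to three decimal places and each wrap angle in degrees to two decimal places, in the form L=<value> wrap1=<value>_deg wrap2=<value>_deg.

L=129.329 wrap1=250.99_deg wrap2=250.99_deg

crossed belt: β = asin((r1+r2)/C) = asin(18/31) = 35.4959°
wrap1 = wrap2 = π + 2β = 250.9919°
tangent length = C·cosβ = 25.2389
L = (r1+r2)·wrap + 2·C·cosβ = 18·4.3806 + 2·25.2389 = 129.3291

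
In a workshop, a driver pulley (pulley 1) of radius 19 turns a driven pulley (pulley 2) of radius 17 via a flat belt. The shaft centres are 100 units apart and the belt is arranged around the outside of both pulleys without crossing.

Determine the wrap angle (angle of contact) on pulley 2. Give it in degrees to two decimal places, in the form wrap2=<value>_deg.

wrap2=177.71_deg

open belt: β = asin((r2−r1)/C) = asin(-2/100) = -1.1460°
wrap1 = π − 2β = 182.2920°
wrap2 = π + 2β = 177.7080°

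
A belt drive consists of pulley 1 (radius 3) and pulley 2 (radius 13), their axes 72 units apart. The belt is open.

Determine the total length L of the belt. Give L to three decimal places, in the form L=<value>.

L=195.657

open belt: β = asin((r2−r1)/C) = asin(10/72) = 7.9836°
wrap1 = π − 2β = 164.0329°
wrap2 = π + 2β = 195.9671°
tangent length = C·cosβ = 71.3022
L = r1·wrap1 + r2·wrap2 + 2·C·cosβ = 3·2.8629 + 13·3.4203 + 2·71.3022 = 195.6566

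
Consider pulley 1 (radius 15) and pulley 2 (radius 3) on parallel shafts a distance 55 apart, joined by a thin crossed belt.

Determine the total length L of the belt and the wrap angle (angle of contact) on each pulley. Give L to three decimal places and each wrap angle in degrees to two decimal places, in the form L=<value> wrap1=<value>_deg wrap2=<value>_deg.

crossed belt: β = asin((r1+r2)/C) = asin(18/55) = 19.1033°
wrap1 = wrap2 = π + 2β = 218.2066°
tangent length = C·cosβ = 51.9711
L = (r1+r2)·wrap + 2·C·cosβ = 18·3.8084 + 2·51.9711 = 172.4939

L=172.494 wrap1=218.21_deg wrap2=218.21_deg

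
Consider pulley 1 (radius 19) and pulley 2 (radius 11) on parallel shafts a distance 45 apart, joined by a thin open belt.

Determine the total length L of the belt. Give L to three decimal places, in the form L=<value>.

L=185.674

open belt: β = asin((r2−r1)/C) = asin(-8/45) = -10.2403°
wrap1 = π − 2β = 200.4807°
wrap2 = π + 2β = 159.5193°
tangent length = C·cosβ = 44.2832
L = r1·wrap1 + r2·wrap2 + 2·C·cosβ = 19·3.4990 + 11·2.7841 + 2·44.2832 = 185.6738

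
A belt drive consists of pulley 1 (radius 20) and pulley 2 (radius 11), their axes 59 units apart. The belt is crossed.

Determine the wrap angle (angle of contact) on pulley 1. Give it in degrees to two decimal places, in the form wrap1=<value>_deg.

wrap1=243.39_deg

crossed belt: β = asin((r1+r2)/C) = asin(31/59) = 31.6968°
wrap1 = wrap2 = π + 2β = 243.3935°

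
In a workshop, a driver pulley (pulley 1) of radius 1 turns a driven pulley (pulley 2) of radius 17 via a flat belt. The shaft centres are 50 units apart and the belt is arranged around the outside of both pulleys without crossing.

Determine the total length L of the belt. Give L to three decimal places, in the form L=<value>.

L=161.714

open belt: β = asin((r2−r1)/C) = asin(16/50) = 18.6629°
wrap1 = π − 2β = 142.6742°
wrap2 = π + 2β = 217.3258°
tangent length = C·cosβ = 47.3709
L = r1·wrap1 + r2·wrap2 + 2·C·cosβ = 1·2.4901 + 17·3.7931 + 2·47.3709 = 161.7138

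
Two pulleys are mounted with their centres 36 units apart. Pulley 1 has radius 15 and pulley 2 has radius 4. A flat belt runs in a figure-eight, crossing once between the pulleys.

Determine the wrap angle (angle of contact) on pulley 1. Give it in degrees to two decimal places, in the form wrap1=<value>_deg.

crossed belt: β = asin((r1+r2)/C) = asin(19/36) = 31.8554°
wrap1 = wrap2 = π + 2β = 243.7109°

wrap1=243.71_deg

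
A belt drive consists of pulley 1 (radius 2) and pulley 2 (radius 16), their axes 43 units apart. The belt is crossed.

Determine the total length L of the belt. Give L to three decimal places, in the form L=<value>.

crossed belt: β = asin((r1+r2)/C) = asin(18/43) = 24.7465°
wrap1 = wrap2 = π + 2β = 229.4930°
tangent length = C·cosβ = 39.0512
L = (r1+r2)·wrap + 2·C·cosβ = 18·4.0054 + 2·39.0512 = 150.1999

L=150.200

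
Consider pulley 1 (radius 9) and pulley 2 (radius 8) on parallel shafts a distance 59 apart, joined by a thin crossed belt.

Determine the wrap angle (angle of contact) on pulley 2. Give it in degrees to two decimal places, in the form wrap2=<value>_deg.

wrap2=213.49_deg

crossed belt: β = asin((r1+r2)/C) = asin(17/59) = 16.7464°
wrap1 = wrap2 = π + 2β = 213.4927°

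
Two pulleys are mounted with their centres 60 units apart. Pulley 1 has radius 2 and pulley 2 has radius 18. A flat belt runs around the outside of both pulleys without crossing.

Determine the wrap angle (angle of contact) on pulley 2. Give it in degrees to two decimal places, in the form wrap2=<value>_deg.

open belt: β = asin((r2−r1)/C) = asin(16/60) = 15.4660°
wrap1 = π − 2β = 149.0680°
wrap2 = π + 2β = 210.9320°

wrap2=210.93_deg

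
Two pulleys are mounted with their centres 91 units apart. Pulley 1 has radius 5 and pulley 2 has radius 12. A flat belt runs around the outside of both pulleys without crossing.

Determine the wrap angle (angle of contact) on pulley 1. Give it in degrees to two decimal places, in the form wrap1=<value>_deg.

wrap1=171.18_deg

open belt: β = asin((r2−r1)/C) = asin(7/91) = 4.4117°
wrap1 = π − 2β = 171.1765°
wrap2 = π + 2β = 188.8235°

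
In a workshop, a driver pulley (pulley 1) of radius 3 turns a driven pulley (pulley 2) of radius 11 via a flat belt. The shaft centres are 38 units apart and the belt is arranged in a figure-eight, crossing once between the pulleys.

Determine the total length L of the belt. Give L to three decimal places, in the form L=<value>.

L=125.201

crossed belt: β = asin((r1+r2)/C) = asin(14/38) = 21.6183°
wrap1 = wrap2 = π + 2β = 223.2365°
tangent length = C·cosβ = 35.3270
L = (r1+r2)·wrap + 2·C·cosβ = 14·3.8962 + 2·35.3270 = 125.2011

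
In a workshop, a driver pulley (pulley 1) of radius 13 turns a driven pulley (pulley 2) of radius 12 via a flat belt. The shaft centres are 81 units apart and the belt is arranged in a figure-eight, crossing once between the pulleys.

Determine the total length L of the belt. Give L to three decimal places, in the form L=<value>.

L=248.319

crossed belt: β = asin((r1+r2)/C) = asin(25/81) = 17.9774°
wrap1 = wrap2 = π + 2β = 215.9548°
tangent length = C·cosβ = 77.0454
L = (r1+r2)·wrap + 2·C·cosβ = 25·3.7691 + 2·77.0454 = 248.3189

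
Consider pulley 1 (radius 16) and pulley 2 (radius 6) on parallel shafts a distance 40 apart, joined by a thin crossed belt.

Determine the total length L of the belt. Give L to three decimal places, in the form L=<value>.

L=161.552

crossed belt: β = asin((r1+r2)/C) = asin(22/40) = 33.3670°
wrap1 = wrap2 = π + 2β = 246.7340°
tangent length = C·cosβ = 33.4066
L = (r1+r2)·wrap + 2·C·cosβ = 22·4.3063 + 2·33.4066 = 161.5522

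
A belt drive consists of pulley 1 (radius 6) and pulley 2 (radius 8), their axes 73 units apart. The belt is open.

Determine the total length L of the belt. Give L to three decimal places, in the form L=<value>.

L=190.037

open belt: β = asin((r2−r1)/C) = asin(2/73) = 1.5699°
wrap1 = π − 2β = 176.8601°
wrap2 = π + 2β = 183.1399°
tangent length = C·cosβ = 72.9726
L = r1·wrap1 + r2·wrap2 + 2·C·cosβ = 6·3.0868 + 8·3.1964 + 2·72.9726 = 190.0371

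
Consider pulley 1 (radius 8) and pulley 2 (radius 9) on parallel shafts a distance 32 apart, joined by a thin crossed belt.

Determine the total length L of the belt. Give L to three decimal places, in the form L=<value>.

crossed belt: β = asin((r1+r2)/C) = asin(17/32) = 32.0900°
wrap1 = wrap2 = π + 2β = 244.1799°
tangent length = C·cosβ = 27.1109
L = (r1+r2)·wrap + 2·C·cosβ = 17·4.2617 + 2·27.1109 = 126.6714

L=126.671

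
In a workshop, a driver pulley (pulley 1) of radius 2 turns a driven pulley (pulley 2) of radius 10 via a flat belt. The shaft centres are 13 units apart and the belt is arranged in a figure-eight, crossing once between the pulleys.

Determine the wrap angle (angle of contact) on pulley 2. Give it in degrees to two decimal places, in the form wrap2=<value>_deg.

crossed belt: β = asin((r1+r2)/C) = asin(12/13) = 67.3801°
wrap1 = wrap2 = π + 2β = 314.7603°

wrap2=314.76_deg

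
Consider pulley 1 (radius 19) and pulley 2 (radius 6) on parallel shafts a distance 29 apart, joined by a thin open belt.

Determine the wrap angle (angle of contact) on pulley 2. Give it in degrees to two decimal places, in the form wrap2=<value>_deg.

wrap2=126.73_deg

open belt: β = asin((r2−r1)/C) = asin(-13/29) = -26.6331°
wrap1 = π − 2β = 233.2662°
wrap2 = π + 2β = 126.7338°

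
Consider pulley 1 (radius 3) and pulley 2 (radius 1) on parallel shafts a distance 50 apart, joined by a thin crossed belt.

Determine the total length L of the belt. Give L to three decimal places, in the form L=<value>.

L=112.887

crossed belt: β = asin((r1+r2)/C) = asin(4/50) = 4.5886°
wrap1 = wrap2 = π + 2β = 189.1771°
tangent length = C·cosβ = 49.8397
L = (r1+r2)·wrap + 2·C·cosβ = 4·3.3018 + 2·49.8397 = 112.8865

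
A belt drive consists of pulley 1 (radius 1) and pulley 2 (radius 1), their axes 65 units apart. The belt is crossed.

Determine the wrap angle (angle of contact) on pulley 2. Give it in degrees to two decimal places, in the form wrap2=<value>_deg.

crossed belt: β = asin((r1+r2)/C) = asin(2/65) = 1.7632°
wrap1 = wrap2 = π + 2β = 183.5265°

wrap2=183.53_deg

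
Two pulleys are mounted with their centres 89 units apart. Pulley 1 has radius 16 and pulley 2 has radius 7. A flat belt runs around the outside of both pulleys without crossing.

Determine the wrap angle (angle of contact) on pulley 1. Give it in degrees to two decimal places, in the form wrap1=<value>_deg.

open belt: β = asin((r2−r1)/C) = asin(-9/89) = -5.8039°
wrap1 = π − 2β = 191.6078°
wrap2 = π + 2β = 168.3922°

wrap1=191.61_deg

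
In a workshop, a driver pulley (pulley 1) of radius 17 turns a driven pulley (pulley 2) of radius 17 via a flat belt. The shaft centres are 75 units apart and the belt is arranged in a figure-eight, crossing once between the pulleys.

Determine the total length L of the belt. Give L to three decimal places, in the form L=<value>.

crossed belt: β = asin((r1+r2)/C) = asin(34/75) = 26.9577°
wrap1 = wrap2 = π + 2β = 233.9155°
tangent length = C·cosβ = 66.8506
L = (r1+r2)·wrap + 2·C·cosβ = 34·4.0826 + 2·66.8506 = 272.5094

L=272.509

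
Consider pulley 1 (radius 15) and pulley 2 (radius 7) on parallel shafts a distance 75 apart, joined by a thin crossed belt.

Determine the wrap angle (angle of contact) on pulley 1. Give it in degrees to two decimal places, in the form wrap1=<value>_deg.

crossed belt: β = asin((r1+r2)/C) = asin(22/75) = 17.0576°
wrap1 = wrap2 = π + 2β = 214.1152°

wrap1=214.12_deg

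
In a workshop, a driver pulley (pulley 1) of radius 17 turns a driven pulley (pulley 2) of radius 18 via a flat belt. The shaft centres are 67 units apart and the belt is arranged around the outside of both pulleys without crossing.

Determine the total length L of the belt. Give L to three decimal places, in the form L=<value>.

L=243.971

open belt: β = asin((r2−r1)/C) = asin(1/67) = 0.8552°
wrap1 = π − 2β = 178.2896°
wrap2 = π + 2β = 181.7104°
tangent length = C·cosβ = 66.9925
L = r1·wrap1 + r2·wrap2 + 2·C·cosβ = 17·3.1117 + 18·3.1714 + 2·66.9925 = 243.9707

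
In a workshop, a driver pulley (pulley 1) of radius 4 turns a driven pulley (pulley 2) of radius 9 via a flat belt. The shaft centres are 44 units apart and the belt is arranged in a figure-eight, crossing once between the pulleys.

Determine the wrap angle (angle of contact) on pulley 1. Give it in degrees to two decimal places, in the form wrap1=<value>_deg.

crossed belt: β = asin((r1+r2)/C) = asin(13/44) = 17.1848°
wrap1 = wrap2 = π + 2β = 214.3696°

wrap1=214.37_deg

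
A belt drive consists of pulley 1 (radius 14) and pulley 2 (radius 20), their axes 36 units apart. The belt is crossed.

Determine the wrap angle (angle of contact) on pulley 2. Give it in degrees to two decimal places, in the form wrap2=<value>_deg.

crossed belt: β = asin((r1+r2)/C) = asin(34/36) = 70.8119°
wrap1 = wrap2 = π + 2β = 321.6237°

wrap2=321.62_deg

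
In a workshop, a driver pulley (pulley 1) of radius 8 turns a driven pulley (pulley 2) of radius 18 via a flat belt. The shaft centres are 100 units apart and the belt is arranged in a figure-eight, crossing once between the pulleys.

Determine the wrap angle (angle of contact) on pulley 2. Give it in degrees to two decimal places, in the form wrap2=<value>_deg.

wrap2=210.14_deg

crossed belt: β = asin((r1+r2)/C) = asin(26/100) = 15.0701°
wrap1 = wrap2 = π + 2β = 210.1401°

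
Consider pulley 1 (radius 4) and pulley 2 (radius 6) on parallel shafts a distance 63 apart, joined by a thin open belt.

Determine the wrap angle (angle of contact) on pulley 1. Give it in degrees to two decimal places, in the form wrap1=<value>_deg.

wrap1=176.36_deg

open belt: β = asin((r2−r1)/C) = asin(2/63) = 1.8192°
wrap1 = π − 2β = 176.3616°
wrap2 = π + 2β = 183.6384°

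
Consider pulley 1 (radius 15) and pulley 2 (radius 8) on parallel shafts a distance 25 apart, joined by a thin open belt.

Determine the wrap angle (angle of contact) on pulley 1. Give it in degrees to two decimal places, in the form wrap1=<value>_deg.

open belt: β = asin((r2−r1)/C) = asin(-7/25) = -16.2602°
wrap1 = π − 2β = 212.5204°
wrap2 = π + 2β = 147.4796°

wrap1=212.52_deg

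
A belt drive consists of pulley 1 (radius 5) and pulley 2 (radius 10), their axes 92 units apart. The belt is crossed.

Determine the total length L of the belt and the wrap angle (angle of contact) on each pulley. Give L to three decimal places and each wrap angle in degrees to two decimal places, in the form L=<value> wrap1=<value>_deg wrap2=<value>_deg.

crossed belt: β = asin((r1+r2)/C) = asin(15/92) = 9.3836°
wrap1 = wrap2 = π + 2β = 198.7672°
tangent length = C·cosβ = 90.7689
L = (r1+r2)·wrap + 2·C·cosβ = 15·3.4691 + 2·90.7689 = 233.5750

L=233.575 wrap1=198.77_deg wrap2=198.77_deg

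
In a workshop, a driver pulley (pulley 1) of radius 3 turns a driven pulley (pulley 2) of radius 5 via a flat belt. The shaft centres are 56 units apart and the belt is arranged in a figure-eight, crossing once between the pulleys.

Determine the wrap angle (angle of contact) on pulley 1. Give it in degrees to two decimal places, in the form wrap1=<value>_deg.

crossed belt: β = asin((r1+r2)/C) = asin(8/56) = 8.2132°
wrap1 = wrap2 = π + 2β = 196.4264°

wrap1=196.43_deg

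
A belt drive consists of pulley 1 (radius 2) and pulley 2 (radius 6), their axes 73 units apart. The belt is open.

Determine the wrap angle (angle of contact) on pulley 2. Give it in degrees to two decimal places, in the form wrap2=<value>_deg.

open belt: β = asin((r2−r1)/C) = asin(4/73) = 3.1411°
wrap1 = π − 2β = 173.7179°
wrap2 = π + 2β = 186.2821°

wrap2=186.28_deg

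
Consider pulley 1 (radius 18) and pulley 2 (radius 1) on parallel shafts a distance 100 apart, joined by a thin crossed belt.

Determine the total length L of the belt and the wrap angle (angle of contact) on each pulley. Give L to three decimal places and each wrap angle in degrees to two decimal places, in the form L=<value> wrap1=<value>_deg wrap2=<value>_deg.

crossed belt: β = asin((r1+r2)/C) = asin(19/100) = 10.9528°
wrap1 = wrap2 = π + 2β = 201.9056°
tangent length = C·cosβ = 98.1784
L = (r1+r2)·wrap + 2·C·cosβ = 19·3.5239 + 2·98.1784 = 263.3112

L=263.311 wrap1=201.91_deg wrap2=201.91_deg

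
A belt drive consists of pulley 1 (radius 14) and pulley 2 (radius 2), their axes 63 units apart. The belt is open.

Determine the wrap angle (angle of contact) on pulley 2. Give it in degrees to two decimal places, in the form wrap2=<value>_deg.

open belt: β = asin((r2−r1)/C) = asin(-12/63) = -10.9806°
wrap1 = π − 2β = 201.9612°
wrap2 = π + 2β = 158.0388°

wrap2=158.04_deg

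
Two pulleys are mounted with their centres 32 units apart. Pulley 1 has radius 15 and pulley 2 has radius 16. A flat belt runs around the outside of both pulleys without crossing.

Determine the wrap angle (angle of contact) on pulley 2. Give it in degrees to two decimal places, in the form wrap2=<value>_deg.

open belt: β = asin((r2−r1)/C) = asin(1/32) = 1.7908°
wrap1 = π − 2β = 176.4184°
wrap2 = π + 2β = 183.5816°

wrap2=183.58_deg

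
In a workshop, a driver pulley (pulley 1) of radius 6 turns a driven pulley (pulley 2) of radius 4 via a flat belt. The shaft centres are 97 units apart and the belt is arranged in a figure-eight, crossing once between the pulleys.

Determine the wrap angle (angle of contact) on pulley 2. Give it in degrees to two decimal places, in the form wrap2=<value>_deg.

wrap2=191.83_deg

crossed belt: β = asin((r1+r2)/C) = asin(10/97) = 5.9173°
wrap1 = wrap2 = π + 2β = 191.8346°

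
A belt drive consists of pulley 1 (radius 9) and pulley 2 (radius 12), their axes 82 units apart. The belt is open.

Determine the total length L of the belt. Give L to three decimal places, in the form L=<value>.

open belt: β = asin((r2−r1)/C) = asin(3/82) = 2.0967°
wrap1 = π − 2β = 175.8067°
wrap2 = π + 2β = 184.1933°
tangent length = C·cosβ = 81.9451
L = r1·wrap1 + r2·wrap2 + 2·C·cosβ = 9·3.0684 + 12·3.2148 + 2·81.9451 = 230.0832

L=230.083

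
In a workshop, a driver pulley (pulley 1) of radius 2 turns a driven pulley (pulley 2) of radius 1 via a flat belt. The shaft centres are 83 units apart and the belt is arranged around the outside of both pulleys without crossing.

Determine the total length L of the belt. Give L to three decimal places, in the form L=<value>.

open belt: β = asin((r2−r1)/C) = asin(-1/83) = -0.6903°
wrap1 = π − 2β = 181.3807°
wrap2 = π + 2β = 178.6193°
tangent length = C·cosβ = 82.9940
L = r1·wrap1 + r2·wrap2 + 2·C·cosβ = 2·3.1657 + 1·3.1175 + 2·82.9940 = 175.4368

L=175.437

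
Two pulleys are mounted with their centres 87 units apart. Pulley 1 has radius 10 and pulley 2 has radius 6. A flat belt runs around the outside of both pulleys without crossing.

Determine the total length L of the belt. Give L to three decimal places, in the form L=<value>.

L=224.449

open belt: β = asin((r2−r1)/C) = asin(-4/87) = -2.6352°
wrap1 = π − 2β = 185.2704°
wrap2 = π + 2β = 174.7296°
tangent length = C·cosβ = 86.9080
L = r1·wrap1 + r2·wrap2 + 2·C·cosβ = 10·3.2336 + 6·3.0496 + 2·86.9080 = 224.4494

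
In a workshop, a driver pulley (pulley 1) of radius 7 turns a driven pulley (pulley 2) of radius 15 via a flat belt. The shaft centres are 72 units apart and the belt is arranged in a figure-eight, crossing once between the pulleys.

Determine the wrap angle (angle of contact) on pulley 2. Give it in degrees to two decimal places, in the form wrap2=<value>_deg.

crossed belt: β = asin((r1+r2)/C) = asin(22/72) = 17.7916°
wrap1 = wrap2 = π + 2β = 215.5832°

wrap2=215.58_deg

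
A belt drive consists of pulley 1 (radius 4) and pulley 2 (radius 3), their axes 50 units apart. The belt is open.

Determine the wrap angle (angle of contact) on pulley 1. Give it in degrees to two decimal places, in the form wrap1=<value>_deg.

wrap1=182.29_deg

open belt: β = asin((r2−r1)/C) = asin(-1/50) = -1.1460°
wrap1 = π − 2β = 182.2920°
wrap2 = π + 2β = 177.7080°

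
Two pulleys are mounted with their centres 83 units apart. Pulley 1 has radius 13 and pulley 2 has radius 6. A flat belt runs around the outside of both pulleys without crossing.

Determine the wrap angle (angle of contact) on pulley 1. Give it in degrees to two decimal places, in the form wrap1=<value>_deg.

open belt: β = asin((r2−r1)/C) = asin(-7/83) = -4.8379°
wrap1 = π − 2β = 189.6758°
wrap2 = π + 2β = 170.3242°

wrap1=189.68_deg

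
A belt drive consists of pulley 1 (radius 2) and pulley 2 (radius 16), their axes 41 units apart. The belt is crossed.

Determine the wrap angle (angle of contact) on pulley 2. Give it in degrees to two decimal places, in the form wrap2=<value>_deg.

wrap2=232.08_deg

crossed belt: β = asin((r1+r2)/C) = asin(18/41) = 26.0416°
wrap1 = wrap2 = π + 2β = 232.0833°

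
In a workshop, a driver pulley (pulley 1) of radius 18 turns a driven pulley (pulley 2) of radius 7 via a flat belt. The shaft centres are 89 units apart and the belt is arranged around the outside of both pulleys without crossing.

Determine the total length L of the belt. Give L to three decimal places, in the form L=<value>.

open belt: β = asin((r2−r1)/C) = asin(-11/89) = -7.0997°
wrap1 = π − 2β = 194.1993°
wrap2 = π + 2β = 165.8007°
tangent length = C·cosβ = 88.3176
L = r1·wrap1 + r2·wrap2 + 2·C·cosβ = 18·3.3894 + 7·2.8938 + 2·88.3176 = 257.9011

L=257.901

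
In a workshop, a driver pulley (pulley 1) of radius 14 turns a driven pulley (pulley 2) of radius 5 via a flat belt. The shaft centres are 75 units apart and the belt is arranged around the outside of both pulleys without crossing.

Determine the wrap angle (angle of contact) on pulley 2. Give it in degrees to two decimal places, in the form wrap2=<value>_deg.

wrap2=166.22_deg

open belt: β = asin((r2−r1)/C) = asin(-9/75) = -6.8921°
wrap1 = π − 2β = 193.7842°
wrap2 = π + 2β = 166.2158°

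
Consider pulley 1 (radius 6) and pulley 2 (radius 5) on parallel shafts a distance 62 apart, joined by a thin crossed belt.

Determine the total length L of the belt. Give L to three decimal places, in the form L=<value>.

crossed belt: β = asin((r1+r2)/C) = asin(11/62) = 10.2195°
wrap1 = wrap2 = π + 2β = 200.4390°
tangent length = C·cosβ = 61.0164
L = (r1+r2)·wrap + 2·C·cosβ = 11·3.4983 + 2·61.0164 = 160.5143

L=160.514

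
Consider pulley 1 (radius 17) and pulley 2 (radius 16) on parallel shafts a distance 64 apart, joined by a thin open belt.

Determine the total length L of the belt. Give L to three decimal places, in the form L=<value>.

open belt: β = asin((r2−r1)/C) = asin(-1/64) = -0.8953°
wrap1 = π − 2β = 181.7906°
wrap2 = π + 2β = 178.2094°
tangent length = C·cosβ = 63.9922
L = r1·wrap1 + r2·wrap2 + 2·C·cosβ = 17·3.1728 + 16·3.1103 + 2·63.9922 = 231.6882

L=231.688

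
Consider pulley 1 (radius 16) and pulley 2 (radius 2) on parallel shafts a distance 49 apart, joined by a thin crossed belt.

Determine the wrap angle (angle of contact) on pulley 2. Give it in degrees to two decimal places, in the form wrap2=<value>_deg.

crossed belt: β = asin((r1+r2)/C) = asin(18/49) = 21.5521°
wrap1 = wrap2 = π + 2β = 223.1042°

wrap2=223.10_deg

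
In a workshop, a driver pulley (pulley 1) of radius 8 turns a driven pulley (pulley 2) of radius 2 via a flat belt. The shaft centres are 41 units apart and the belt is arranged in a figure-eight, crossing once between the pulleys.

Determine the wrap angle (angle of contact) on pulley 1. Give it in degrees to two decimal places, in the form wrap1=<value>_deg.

crossed belt: β = asin((r1+r2)/C) = asin(10/41) = 14.1170°
wrap1 = wrap2 = π + 2β = 208.2340°

wrap1=208.23_deg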